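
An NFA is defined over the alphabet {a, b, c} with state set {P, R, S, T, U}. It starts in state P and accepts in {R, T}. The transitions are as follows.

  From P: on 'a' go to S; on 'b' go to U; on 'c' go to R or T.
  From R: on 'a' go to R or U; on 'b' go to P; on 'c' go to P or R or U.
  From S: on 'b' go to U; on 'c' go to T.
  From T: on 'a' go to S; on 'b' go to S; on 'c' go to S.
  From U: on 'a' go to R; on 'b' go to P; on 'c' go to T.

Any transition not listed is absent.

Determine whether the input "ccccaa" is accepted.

Start in {P}.
Read 'c': P→{R, T}; now {R, T}.
Read 'c': R→{P, R, U}, T→{S}; now {P, R, S, U}.
Read 'c': P→{R, T}, R→{P, R, U}, S→{T}, U→{T}; now {P, R, T, U}.
Read 'c': P→{R, T}, R→{P, R, U}, T→{S}, U→{T}; now {P, R, S, T, U}.
Read 'a': P→{S}, R→{R, U}, S→∅, T→{S}, U→{R}; now {R, S, U}.
Read 'a': R→{R, U}, S→∅, U→{R}; now {R, U}.
The final set {R, U} contains the accepting state R.

Yes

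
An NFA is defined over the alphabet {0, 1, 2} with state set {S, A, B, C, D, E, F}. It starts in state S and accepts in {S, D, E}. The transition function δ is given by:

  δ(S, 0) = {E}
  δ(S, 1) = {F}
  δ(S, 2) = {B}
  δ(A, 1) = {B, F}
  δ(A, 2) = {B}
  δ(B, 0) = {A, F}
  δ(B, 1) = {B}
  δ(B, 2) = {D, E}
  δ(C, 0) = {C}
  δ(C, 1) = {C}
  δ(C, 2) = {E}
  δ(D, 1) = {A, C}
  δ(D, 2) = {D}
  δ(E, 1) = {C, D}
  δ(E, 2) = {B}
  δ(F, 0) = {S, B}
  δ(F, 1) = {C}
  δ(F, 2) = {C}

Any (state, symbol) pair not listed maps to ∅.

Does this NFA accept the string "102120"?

No

Start in {S}.
Read '1': S→{F}; now {F}.
Read '0': F→{S, B}; now {S, B}.
Read '2': S→{B}, B→{D, E}; now {B, D, E}.
Read '1': B→{B}, D→{A, C}, E→{C, D}; now {A, B, C, D}.
Read '2': A→{B}, B→{D, E}, C→{E}, D→{D}; now {B, D, E}.
Read '0': B→{A, F}, D→∅, E→∅; now {A, F}.
The final set {A, F} contains no accepting state.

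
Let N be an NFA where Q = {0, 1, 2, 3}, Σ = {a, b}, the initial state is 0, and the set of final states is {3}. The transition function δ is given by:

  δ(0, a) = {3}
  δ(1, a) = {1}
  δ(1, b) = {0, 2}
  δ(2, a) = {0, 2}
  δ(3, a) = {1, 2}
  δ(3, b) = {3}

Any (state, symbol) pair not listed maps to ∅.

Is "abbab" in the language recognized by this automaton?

No

Start in {0}.
Read 'a': {0} → {3}.
Read 'b': {3} → {3}.
Read 'b': {3} → {3}.
Read 'a': {3} → {1, 2}.
Read 'b': {1, 2} → {0, 2}.
The final set {0, 2} contains no accepting state.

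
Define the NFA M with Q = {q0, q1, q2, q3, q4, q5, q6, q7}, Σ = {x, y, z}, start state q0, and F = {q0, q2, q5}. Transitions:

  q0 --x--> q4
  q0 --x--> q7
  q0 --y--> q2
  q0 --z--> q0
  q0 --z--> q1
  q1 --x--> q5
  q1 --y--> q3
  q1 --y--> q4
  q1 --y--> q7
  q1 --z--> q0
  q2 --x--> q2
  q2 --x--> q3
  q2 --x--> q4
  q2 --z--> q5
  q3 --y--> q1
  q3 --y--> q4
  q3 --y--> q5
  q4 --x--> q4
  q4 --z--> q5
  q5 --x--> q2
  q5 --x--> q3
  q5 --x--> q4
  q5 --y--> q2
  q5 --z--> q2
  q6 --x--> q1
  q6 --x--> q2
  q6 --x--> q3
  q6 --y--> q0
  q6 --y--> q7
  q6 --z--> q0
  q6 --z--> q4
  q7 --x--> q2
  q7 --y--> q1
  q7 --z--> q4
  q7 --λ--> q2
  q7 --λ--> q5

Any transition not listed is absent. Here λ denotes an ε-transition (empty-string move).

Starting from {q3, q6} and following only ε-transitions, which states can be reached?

{q3, q6}

Begin with {q3, q6}.
No ε-moves leave this set, so the closure equals the set itself.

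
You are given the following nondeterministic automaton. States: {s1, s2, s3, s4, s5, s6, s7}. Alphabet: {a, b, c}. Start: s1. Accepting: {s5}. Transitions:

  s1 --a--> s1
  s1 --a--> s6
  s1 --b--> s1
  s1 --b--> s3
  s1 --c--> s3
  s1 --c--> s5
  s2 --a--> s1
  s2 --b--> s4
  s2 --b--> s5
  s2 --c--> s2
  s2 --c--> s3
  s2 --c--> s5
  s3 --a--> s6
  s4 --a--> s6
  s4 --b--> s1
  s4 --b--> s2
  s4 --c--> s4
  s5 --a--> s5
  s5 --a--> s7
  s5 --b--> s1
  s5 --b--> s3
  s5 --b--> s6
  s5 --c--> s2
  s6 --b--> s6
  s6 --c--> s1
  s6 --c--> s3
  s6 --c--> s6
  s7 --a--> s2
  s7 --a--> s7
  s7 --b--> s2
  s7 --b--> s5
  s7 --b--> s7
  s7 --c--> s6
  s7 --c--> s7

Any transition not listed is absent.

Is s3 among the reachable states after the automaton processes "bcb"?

Yes

Start in {s1}.
Read 'b': s1→{s1, s3}; now {s1, s3}.
Read 'c': s1→{s3, s5}, s3→∅; now {s3, s5}.
Read 'b': s3→∅, s5→{s1, s3, s6}; now {s1, s3, s6}.
State s3 is in {s1, s3, s6}.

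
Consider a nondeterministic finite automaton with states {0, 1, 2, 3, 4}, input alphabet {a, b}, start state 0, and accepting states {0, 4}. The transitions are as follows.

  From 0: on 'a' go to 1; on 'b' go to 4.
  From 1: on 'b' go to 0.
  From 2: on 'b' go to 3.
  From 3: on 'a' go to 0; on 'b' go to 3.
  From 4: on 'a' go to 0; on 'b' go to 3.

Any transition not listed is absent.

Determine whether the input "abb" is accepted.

Start in {0}.
Read 'a': 0→{1}; now {1}.
Read 'b': 1→{0}; now {0}.
Read 'b': 0→{4}; now {4}.
The final set {4} contains the accepting state 4.

Yes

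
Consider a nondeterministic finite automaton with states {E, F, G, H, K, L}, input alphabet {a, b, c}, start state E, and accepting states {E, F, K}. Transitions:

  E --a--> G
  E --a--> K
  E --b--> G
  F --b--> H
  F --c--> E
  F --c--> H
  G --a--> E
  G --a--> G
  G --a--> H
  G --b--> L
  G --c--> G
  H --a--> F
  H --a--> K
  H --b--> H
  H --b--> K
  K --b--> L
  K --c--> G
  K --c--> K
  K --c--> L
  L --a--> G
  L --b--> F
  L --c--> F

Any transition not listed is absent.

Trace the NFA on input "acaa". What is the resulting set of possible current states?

Start in {E}.
Read 'a': E→{G, K}; now {G, K}.
Read 'c': G→{G}, K→{G, K, L}; now {G, K, L}.
Read 'a': G→{E, G, H}, K→∅, L→{G}; now {E, G, H}.
Read 'a': E→{G, K}, G→{E, G, H}, H→{F, K}; now {E, F, G, H, K}.

{E, F, G, H, K}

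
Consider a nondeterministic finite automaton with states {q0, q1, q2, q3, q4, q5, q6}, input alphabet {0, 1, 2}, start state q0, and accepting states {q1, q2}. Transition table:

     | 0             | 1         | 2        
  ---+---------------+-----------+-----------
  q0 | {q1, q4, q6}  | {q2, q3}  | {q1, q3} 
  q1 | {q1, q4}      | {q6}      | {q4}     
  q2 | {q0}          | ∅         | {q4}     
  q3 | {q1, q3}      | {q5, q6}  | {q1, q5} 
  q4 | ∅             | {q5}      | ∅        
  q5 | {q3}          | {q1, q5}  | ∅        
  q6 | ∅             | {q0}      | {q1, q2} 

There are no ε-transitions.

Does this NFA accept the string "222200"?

Start in {q0}.
Read '2': {q0} → {q1, q3}.
Read '2': {q1, q3} → {q1, q4, q5}.
Read '2': {q1, q4, q5} → {q4}.
Read '2': {q4} → ∅.
The set is empty and remains empty for the remaining 2 symbols.
The final set ∅ contains no accepting state.

No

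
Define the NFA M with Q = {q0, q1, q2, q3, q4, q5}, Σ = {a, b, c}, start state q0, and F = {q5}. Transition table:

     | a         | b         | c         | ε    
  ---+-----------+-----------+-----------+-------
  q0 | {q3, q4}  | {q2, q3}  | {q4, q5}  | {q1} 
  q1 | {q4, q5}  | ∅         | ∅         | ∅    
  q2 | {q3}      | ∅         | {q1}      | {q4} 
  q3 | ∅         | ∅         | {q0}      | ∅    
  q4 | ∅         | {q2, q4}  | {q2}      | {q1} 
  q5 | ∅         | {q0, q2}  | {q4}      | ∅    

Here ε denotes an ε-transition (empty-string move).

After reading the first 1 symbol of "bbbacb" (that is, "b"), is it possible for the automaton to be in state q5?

No

Start: ε-closure({q0}) = {q0, q1}.
Read 'b': q0→{q2, q3}, q1→∅; union {q2, q3}; ε-closure = {q1, q2, q3, q4}.
State q5 is not in {q1, q2, q3, q4}.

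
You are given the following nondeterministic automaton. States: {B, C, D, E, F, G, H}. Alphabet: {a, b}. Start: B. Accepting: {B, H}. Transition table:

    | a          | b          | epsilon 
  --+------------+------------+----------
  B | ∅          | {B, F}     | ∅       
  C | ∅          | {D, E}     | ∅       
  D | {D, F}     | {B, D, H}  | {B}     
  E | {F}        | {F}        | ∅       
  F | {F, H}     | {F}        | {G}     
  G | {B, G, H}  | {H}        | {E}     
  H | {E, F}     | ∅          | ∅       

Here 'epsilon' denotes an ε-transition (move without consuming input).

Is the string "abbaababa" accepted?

Start in {B}.
Read 'a': {B} → ∅.
The set is empty and remains empty for the remaining 8 symbols.
The final set ∅ contains no accepting state.

No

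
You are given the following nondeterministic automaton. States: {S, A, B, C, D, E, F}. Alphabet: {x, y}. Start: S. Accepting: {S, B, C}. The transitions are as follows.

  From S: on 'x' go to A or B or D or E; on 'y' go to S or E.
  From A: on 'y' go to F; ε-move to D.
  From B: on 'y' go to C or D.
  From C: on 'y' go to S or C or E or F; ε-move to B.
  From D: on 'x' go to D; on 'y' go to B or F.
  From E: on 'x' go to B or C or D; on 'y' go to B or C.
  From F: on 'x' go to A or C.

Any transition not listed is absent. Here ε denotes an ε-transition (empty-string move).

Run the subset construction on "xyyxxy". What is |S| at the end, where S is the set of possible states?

6

Start in {S}.
Read 'x': S→{A, B, D, E}; now {A, B, D, E}.
Read 'y': A→{F}, B→{C, D}, D→{B, F}, E→{B, C}; now {B, C, D, F}.
Read 'y': B→{C, D}, C→{S, C, E, F}, D→{B, F}, F→∅; now {S, B, C, D, E, F}.
Read 'x': S→{A, B, D, E}, B→∅, C→∅, D→{D}, E→{B, C, D}, F→{A, C}; now {A, B, C, D, E}.
Read 'x': A→∅, B→∅, C→∅, D→{D}, E→{B, C, D}; now {B, C, D}.
Read 'y': B→{C, D}, C→{S, C, E, F}, D→{B, F}; now {S, B, C, D, E, F}.
That set has 6 states.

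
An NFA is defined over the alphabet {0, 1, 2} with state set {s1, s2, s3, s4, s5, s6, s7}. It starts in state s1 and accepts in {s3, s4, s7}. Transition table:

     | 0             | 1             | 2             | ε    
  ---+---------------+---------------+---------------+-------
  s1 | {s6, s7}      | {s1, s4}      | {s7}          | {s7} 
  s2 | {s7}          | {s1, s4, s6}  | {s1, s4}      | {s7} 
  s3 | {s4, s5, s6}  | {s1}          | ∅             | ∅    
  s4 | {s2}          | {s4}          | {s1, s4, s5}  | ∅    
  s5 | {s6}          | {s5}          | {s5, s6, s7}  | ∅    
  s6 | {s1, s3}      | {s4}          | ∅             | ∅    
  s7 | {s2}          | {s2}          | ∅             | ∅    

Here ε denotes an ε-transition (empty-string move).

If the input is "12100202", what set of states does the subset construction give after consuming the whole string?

Start: ε-closure({s1}) = {s1, s7}.
Read '1': s1→{s1, s4}, s7→{s2}; union {s1, s2, s4}; ε-closure = {s1, s2, s4, s7}.
Read '2': s1→{s7}, s2→{s1, s4}, s4→{s1, s4, s5}, s7→∅; now {s1, s4, s5, s7}.
Read '1': s1→{s1, s4}, s4→{s4}, s5→{s5}, s7→{s2}; union {s1, s2, s4, s5}; ε-closure = {s1, s2, s4, s5, s7}.
Read '0': s1→{s6, s7}, s2→{s7}, s4→{s2}, s5→{s6}, s7→{s2}; now {s2, s6, s7}.
Read '0': s2→{s7}, s6→{s1, s3}, s7→{s2}; now {s1, s2, s3, s7}.
Read '2': s1→{s7}, s2→{s1, s4}, s3→∅, s7→∅; now {s1, s4, s7}.
Read '0': s1→{s6, s7}, s4→{s2}, s7→{s2}; now {s2, s6, s7}.
Read '2': s2→{s1, s4}, s6→∅, s7→∅; union {s1, s4}; ε-closure = {s1, s4, s7}.

{s1, s4, s7}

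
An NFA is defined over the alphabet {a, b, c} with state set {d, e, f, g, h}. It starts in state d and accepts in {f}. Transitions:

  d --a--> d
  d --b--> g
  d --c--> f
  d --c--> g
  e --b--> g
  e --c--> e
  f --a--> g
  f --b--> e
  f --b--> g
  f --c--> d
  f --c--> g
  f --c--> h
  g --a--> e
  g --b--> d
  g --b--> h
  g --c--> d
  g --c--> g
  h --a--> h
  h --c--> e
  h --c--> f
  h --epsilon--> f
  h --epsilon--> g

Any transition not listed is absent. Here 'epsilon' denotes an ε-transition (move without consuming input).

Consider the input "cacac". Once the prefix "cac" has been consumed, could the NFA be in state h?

No

Start in {d}.
Read 'c': {d} → {f, g}.
Read 'a': {f, g} → {e, g}.
Read 'c': {e, g} → {d, e, g}.
State h is not in {d, e, g}.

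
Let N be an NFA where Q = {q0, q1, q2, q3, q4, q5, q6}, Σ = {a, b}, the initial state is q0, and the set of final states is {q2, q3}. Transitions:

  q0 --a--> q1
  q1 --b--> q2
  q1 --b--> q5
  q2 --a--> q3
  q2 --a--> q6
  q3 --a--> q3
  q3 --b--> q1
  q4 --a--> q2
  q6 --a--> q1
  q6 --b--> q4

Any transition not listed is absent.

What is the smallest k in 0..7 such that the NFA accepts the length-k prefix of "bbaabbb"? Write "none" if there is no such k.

Start in {q0}.
Read 'b': {q0} → ∅.
The set is empty and remains empty for the remaining 6 symbols.
No reachable set along the way intersects F.

none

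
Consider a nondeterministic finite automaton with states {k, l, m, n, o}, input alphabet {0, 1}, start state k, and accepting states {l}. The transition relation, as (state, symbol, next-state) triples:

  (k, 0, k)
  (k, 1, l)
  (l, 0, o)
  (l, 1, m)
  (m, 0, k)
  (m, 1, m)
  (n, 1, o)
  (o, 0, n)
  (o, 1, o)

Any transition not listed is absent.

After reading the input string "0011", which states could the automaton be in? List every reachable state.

{m}

Start in {k}.
Read '0': k→{k}; now {k}.
Read '0': k→{k}; now {k}.
Read '1': k→{l}; now {l}.
Read '1': l→{m}; now {m}.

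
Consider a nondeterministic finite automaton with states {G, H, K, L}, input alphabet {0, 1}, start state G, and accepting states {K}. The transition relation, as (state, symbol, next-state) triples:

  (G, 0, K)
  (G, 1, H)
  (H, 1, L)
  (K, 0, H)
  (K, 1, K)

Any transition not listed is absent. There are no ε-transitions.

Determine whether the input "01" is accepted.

Yes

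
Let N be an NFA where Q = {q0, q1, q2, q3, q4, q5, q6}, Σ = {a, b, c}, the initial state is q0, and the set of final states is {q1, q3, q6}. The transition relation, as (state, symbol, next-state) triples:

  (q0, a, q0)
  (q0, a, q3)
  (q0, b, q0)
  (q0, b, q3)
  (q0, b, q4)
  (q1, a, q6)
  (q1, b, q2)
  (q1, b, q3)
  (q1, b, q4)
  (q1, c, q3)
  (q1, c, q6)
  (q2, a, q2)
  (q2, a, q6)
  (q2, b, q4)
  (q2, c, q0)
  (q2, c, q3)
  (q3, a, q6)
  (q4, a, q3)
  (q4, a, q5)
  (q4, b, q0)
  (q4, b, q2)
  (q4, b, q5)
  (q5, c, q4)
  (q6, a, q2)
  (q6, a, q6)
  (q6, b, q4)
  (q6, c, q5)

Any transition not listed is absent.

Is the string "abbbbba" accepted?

Yes

Start in {q0}.
Read 'a': {q0} → {q0, q3}.
Read 'b': {q0, q3} → {q0, q3, q4}.
Read 'b': {q0, q3, q4} → {q0, q2, q3, q4, q5}.
Read 'b': {q0, q2, q3, q4, q5} → {q0, q2, q3, q4, q5}.
Read 'b': {q0, q2, q3, q4, q5} → {q0, q2, q3, q4, q5}.
Read 'b': {q0, q2, q3, q4, q5} → {q0, q2, q3, q4, q5}.
Read 'a': {q0, q2, q3, q4, q5} → {q0, q2, q3, q5, q6}.
The final set {q0, q2, q3, q5, q6} contains the accepting states q3, q6.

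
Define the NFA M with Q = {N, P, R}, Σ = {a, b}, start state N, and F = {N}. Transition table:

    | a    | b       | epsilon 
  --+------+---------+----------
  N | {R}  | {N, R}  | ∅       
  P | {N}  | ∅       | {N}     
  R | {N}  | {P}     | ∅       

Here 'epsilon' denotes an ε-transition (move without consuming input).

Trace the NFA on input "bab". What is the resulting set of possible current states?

{N, P, R}

Start in {N}.
Read 'b': {N} → {N, R}.
Read 'a': {N, R} → {N, R}.
Read 'b': {N, R} → {N, P, R}.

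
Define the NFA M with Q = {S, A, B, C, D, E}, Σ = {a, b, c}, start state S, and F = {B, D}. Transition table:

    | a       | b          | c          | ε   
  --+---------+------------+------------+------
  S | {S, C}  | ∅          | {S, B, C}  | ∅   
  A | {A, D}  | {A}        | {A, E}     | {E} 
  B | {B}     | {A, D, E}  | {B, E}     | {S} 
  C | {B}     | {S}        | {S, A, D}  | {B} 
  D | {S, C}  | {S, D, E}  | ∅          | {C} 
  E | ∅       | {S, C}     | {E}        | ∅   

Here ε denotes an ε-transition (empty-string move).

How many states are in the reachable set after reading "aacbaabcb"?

Start in {S}.
Read 'a': S→{S, C}; union {S, C}; ε-closure = {S, B, C}.
Read 'a': S→{S, C}, B→{B}, C→{B}; now {S, B, C}.
Read 'c': S→{S, B, C}, B→{B, E}, C→{S, A, D}; now {S, A, B, C, D, E}.
Read 'b': S→∅, A→{A}, B→{A, D, E}, C→{S}, D→{S, D, E}, E→{S, C}; union {S, A, C, D, E}; ε-closure = {S, A, B, C, D, E}.
Read 'a': S→{S, C}, A→{A, D}, B→{B}, C→{B}, D→{S, C}, E→∅; union {S, A, B, C, D}; ε-closure = {S, A, B, C, D, E}.
Read 'a': S→{S, C}, A→{A, D}, B→{B}, C→{B}, D→{S, C}, E→∅; union {S, A, B, C, D}; ε-closure = {S, A, B, C, D, E}.
Read 'b': S→∅, A→{A}, B→{A, D, E}, C→{S}, D→{S, D, E}, E→{S, C}; union {S, A, C, D, E}; ε-closure = {S, A, B, C, D, E}.
Read 'c': S→{S, B, C}, A→{A, E}, B→{B, E}, C→{S, A, D}, D→∅, E→{E}; now {S, A, B, C, D, E}.
Read 'b': S→∅, A→{A}, B→{A, D, E}, C→{S}, D→{S, D, E}, E→{S, C}; union {S, A, C, D, E}; ε-closure = {S, A, B, C, D, E}.
That set has 6 states.

6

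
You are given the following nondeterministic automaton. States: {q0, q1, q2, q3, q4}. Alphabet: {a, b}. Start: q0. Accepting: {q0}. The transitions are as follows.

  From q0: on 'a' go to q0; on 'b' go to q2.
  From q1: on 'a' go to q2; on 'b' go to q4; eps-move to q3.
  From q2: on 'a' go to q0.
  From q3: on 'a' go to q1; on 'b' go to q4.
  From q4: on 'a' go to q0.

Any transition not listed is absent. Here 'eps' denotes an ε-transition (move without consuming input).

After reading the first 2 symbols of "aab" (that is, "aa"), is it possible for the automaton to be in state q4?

No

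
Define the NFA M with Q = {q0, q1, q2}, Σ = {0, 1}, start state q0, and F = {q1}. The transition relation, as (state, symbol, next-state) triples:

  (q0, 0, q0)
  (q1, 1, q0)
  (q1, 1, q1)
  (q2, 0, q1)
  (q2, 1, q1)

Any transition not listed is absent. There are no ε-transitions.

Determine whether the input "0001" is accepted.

No

Start in {q0}.
Read '0': {q0} → {q0}.
Read '0': {q0} → {q0}.
Read '0': {q0} → {q0}.
Read '1': {q0} → ∅.
The final set ∅ contains no accepting state.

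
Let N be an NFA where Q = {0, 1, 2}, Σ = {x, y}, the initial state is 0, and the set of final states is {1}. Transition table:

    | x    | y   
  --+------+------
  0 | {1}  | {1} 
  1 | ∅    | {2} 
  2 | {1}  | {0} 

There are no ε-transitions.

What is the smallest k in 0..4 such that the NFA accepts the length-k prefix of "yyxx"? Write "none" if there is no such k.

1

Start in {0}.
Read 'y': {0} → {1}.
None of the earlier sets intersect F, but {1} does.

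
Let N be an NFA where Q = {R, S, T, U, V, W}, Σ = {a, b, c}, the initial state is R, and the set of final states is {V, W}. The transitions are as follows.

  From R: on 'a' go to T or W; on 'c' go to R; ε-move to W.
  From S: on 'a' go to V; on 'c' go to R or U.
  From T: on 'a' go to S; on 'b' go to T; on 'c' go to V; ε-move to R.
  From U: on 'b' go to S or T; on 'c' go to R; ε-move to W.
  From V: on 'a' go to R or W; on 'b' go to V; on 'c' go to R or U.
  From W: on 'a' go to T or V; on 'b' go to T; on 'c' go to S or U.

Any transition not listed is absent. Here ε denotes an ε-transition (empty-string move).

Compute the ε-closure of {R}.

Begin with {R}.
ε-move R → W; add W.

{R, W}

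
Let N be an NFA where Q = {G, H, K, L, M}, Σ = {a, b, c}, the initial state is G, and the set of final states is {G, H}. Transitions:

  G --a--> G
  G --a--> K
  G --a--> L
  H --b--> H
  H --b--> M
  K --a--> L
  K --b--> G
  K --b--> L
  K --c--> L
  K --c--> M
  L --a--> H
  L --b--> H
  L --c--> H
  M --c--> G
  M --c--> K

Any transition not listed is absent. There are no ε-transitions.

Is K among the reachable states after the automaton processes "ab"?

No

Start in {G}.
Read 'a': {G} → {G, K, L}.
Read 'b': {G, K, L} → {G, H, L}.
State K is not in {G, H, L}.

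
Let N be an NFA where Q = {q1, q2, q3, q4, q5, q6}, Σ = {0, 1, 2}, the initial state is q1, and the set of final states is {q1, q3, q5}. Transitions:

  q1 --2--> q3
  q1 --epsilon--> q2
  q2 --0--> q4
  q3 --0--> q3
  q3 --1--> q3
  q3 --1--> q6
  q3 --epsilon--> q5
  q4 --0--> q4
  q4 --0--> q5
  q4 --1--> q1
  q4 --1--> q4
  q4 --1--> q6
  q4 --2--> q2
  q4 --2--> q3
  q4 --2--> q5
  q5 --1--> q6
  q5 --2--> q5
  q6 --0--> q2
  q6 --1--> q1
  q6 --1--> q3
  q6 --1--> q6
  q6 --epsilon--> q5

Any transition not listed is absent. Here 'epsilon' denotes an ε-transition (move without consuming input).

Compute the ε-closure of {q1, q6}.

{q1, q2, q5, q6}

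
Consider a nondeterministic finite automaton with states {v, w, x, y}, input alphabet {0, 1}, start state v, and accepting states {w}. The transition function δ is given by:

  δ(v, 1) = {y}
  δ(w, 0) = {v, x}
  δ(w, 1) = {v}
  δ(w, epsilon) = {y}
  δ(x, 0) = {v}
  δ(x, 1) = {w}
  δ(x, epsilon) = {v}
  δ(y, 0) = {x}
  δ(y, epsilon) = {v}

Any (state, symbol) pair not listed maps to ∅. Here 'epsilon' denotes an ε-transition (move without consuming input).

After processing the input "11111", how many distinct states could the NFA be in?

2

Start in {v}.
Read '1': v→{y}; union {y}; ε-closure = {v, y}.
Read '1': v→{y}, y→∅; union {y}; ε-closure = {v, y}.
Read '1': v→{y}, y→∅; union {y}; ε-closure = {v, y}.
Read '1': v→{y}, y→∅; union {y}; ε-closure = {v, y}.
Read '1': v→{y}, y→∅; union {y}; ε-closure = {v, y}.
That set has 2 states.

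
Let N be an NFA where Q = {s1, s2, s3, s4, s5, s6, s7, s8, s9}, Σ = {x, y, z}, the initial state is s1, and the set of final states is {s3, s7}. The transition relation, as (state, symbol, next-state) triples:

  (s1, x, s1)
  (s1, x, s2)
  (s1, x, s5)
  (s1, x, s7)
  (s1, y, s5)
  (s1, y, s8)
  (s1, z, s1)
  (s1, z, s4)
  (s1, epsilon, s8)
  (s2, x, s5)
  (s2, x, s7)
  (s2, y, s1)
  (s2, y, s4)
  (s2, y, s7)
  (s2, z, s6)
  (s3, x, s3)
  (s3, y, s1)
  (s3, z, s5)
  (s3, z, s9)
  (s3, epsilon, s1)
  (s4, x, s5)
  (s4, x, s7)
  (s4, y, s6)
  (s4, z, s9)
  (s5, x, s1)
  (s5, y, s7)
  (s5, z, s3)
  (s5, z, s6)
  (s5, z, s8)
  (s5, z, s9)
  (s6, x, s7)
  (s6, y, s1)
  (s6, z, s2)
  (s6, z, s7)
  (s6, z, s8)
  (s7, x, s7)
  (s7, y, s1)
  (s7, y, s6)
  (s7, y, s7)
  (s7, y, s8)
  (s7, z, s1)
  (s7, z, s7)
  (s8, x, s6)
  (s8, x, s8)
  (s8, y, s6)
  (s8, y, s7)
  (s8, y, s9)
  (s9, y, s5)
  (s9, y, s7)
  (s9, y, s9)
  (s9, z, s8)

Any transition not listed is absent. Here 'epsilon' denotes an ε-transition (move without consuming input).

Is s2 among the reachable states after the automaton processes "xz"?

Yes

Start: ε-closure({s1}) = {s1, s8}.
Read 'x': s1→{s1, s2, s5, s7}, s8→{s6, s8}; now {s1, s2, s5, s6, s7, s8}.
Read 'z': s1→{s1, s4}, s2→{s6}, s5→{s3, s6, s8, s9}, s6→{s2, s7, s8}, s7→{s1, s7}, s8→∅; now {s1, s2, s3, s4, s6, s7, s8, s9}.
State s2 is in {s1, s2, s3, s4, s6, s7, s8, s9}.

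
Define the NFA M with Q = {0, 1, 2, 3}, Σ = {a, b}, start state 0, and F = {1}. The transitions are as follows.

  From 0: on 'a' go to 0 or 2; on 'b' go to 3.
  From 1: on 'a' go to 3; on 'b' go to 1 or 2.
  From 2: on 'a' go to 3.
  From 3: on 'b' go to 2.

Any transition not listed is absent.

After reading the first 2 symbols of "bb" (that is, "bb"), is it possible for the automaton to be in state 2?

Start in {0}.
Read 'b': {0} → {3}.
Read 'b': {3} → {2}.
State 2 is in {2}.

Yes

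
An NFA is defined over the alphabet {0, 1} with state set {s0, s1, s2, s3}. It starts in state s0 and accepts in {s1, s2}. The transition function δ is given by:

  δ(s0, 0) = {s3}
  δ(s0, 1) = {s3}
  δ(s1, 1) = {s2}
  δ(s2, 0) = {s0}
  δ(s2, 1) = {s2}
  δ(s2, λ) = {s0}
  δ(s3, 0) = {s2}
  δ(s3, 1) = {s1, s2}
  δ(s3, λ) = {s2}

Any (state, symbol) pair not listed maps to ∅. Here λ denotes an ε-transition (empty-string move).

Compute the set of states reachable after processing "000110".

{s0, s2, s3}

Start in {s0}.
Read '0': s0→{s3}; union {s3}; ε-closure = {s0, s2, s3}.
Read '0': s0→{s3}, s2→{s0}, s3→{s2}; now {s0, s2, s3}.
Read '0': s0→{s3}, s2→{s0}, s3→{s2}; now {s0, s2, s3}.
Read '1': s0→{s3}, s2→{s2}, s3→{s1, s2}; union {s1, s2, s3}; ε-closure = {s0, s1, s2, s3}.
Read '1': s0→{s3}, s1→{s2}, s2→{s2}, s3→{s1, s2}; union {s1, s2, s3}; ε-closure = {s0, s1, s2, s3}.
Read '0': s0→{s3}, s1→∅, s2→{s0}, s3→{s2}; now {s0, s2, s3}.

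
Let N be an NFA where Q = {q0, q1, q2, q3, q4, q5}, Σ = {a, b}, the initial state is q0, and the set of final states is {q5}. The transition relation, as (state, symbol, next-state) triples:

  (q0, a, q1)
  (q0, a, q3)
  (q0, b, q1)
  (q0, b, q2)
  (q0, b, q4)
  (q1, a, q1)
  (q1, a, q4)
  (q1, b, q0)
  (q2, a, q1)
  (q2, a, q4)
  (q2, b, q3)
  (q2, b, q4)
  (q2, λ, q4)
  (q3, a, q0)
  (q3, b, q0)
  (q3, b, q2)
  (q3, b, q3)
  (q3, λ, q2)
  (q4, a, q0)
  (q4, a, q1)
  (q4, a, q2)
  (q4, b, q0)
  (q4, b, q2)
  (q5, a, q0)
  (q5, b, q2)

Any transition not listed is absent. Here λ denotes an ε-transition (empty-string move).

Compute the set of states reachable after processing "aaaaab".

Start in {q0}.
Read 'a': {q0} → {q1, q2, q3, q4}.
Read 'a': {q1, q2, q3, q4} → {q0, q1, q2, q4}.
Read 'a': {q0, q1, q2, q4} → {q0, q1, q2, q3, q4}.
Read 'a': {q0, q1, q2, q3, q4} → {q0, q1, q2, q3, q4}.
Read 'a': {q0, q1, q2, q3, q4} → {q0, q1, q2, q3, q4}.
Read 'b': {q0, q1, q2, q3, q4} → {q0, q1, q2, q3, q4}.

{q0, q1, q2, q3, q4}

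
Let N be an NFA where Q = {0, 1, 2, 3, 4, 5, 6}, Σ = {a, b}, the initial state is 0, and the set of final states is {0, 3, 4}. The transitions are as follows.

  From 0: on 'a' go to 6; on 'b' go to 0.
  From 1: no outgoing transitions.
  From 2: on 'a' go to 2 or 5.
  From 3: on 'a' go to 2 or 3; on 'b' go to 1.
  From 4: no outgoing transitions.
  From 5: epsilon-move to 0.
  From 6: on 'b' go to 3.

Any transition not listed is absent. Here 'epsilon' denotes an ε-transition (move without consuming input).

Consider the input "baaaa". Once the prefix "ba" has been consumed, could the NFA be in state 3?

Start in {0}.
Read 'b': {0} → {0}.
Read 'a': {0} → {6}.
State 3 is not in {6}.

No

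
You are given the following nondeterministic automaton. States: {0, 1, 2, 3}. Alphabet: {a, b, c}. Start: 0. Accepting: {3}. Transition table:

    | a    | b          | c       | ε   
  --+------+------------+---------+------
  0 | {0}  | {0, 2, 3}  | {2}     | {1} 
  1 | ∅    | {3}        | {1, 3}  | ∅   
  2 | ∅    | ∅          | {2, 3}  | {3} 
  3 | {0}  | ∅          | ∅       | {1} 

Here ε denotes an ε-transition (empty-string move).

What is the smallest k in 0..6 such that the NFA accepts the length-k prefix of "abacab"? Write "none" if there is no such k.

2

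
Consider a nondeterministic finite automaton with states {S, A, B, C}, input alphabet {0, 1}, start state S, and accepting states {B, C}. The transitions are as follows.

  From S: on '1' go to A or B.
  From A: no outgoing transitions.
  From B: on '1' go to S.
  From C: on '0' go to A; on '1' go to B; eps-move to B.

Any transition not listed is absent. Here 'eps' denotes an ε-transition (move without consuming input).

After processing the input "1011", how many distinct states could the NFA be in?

0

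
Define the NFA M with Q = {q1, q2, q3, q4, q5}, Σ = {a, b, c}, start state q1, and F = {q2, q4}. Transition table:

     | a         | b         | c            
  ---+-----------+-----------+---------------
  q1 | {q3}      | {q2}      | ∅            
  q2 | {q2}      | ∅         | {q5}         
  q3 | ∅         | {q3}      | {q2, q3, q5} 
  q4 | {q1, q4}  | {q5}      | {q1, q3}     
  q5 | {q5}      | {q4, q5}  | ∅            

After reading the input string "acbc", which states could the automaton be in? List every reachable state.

Start in {q1}.
Read 'a': q1→{q3}; now {q3}.
Read 'c': q3→{q2, q3, q5}; now {q2, q3, q5}.
Read 'b': q2→∅, q3→{q3}, q5→{q4, q5}; now {q3, q4, q5}.
Read 'c': q3→{q2, q3, q5}, q4→{q1, q3}, q5→∅; now {q1, q2, q3, q5}.

{q1, q2, q3, q5}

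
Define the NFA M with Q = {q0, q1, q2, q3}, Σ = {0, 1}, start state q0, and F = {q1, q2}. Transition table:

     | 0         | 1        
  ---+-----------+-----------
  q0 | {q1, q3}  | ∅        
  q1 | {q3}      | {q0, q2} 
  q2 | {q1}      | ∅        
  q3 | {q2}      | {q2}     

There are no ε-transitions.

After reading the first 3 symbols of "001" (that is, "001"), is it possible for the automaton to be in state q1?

No

Start in {q0}.
Read '0': {q0} → {q1, q3}.
Read '0': {q1, q3} → {q2, q3}.
Read '1': {q2, q3} → {q2}.
State q1 is not in {q2}.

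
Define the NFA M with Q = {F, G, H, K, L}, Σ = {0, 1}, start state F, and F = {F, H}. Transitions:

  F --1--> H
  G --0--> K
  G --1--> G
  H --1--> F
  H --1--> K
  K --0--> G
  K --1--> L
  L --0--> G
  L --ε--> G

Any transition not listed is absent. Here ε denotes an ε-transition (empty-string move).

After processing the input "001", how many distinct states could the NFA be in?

0

Start in {F}.
Read '0': F→∅; now ∅.
The set is empty and remains empty for the remaining 2 symbols.
That set has 0 states.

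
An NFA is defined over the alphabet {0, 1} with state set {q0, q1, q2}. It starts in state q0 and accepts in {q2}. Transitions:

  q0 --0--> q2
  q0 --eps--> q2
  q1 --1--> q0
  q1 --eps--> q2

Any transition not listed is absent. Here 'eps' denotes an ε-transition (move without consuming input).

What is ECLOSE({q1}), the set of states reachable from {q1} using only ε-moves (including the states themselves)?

{q1, q2}

Begin with {q1}.
ε-move q1 → q2; add q2.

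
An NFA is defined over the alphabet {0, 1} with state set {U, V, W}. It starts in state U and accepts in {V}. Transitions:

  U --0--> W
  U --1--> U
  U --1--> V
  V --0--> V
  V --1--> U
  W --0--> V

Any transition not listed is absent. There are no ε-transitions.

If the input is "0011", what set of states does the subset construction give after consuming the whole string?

{U, V}

Start in {U}.
Read '0': {U} → {W}.
Read '0': {W} → {V}.
Read '1': {V} → {U}.
Read '1': {U} → {U, V}.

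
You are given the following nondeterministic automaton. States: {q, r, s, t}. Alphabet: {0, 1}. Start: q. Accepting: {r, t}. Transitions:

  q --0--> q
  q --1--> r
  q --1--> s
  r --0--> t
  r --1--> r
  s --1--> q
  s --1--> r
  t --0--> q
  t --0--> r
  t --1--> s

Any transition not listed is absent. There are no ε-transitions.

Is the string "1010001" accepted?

No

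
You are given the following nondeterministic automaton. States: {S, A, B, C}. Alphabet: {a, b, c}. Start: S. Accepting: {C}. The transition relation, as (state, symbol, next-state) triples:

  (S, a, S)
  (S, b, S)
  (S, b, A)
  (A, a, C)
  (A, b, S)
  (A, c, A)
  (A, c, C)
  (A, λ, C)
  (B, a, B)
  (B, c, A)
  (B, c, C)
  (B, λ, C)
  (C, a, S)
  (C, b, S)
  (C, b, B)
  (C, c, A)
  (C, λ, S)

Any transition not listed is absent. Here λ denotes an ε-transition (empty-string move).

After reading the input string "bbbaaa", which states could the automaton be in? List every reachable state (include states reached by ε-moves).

{S, B, C}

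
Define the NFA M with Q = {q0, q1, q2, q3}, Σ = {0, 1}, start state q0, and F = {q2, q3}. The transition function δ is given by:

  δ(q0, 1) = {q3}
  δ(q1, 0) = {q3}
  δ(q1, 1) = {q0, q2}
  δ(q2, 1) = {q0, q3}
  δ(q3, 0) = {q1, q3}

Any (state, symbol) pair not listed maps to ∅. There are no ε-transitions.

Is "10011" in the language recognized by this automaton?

Yes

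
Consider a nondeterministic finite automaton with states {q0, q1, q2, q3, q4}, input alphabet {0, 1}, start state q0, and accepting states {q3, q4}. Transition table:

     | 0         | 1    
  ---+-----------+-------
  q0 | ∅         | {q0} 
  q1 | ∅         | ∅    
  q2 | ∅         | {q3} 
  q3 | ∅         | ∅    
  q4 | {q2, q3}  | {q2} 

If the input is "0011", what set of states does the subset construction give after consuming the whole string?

Start in {q0}.
Read '0': q0→∅; now ∅.
The set is empty and remains empty for the remaining 3 symbols.

∅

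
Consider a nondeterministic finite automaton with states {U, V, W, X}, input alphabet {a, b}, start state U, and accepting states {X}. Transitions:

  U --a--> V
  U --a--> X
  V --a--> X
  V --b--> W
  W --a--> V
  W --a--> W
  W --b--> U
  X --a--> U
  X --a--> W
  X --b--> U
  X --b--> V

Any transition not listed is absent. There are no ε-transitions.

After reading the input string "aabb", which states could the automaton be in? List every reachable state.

Start in {U}.
Read 'a': U→{V, X}; now {V, X}.
Read 'a': V→{X}, X→{U, W}; now {U, W, X}.
Read 'b': U→∅, W→{U}, X→{U, V}; now {U, V}.
Read 'b': U→∅, V→{W}; now {W}.

{W}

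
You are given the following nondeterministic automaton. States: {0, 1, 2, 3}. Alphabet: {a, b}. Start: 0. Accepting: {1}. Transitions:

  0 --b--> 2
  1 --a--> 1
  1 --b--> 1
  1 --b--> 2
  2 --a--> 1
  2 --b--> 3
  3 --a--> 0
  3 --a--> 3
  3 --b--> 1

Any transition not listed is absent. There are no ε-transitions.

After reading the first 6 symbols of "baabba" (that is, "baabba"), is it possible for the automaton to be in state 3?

Yes

Start in {0}.
Read 'b': 0→{2}; now {2}.
Read 'a': 2→{1}; now {1}.
Read 'a': 1→{1}; now {1}.
Read 'b': 1→{1, 2}; now {1, 2}.
Read 'b': 1→{1, 2}, 2→{3}; now {1, 2, 3}.
Read 'a': 1→{1}, 2→{1}, 3→{0, 3}; now {0, 1, 3}.
State 3 is in {0, 1, 3}.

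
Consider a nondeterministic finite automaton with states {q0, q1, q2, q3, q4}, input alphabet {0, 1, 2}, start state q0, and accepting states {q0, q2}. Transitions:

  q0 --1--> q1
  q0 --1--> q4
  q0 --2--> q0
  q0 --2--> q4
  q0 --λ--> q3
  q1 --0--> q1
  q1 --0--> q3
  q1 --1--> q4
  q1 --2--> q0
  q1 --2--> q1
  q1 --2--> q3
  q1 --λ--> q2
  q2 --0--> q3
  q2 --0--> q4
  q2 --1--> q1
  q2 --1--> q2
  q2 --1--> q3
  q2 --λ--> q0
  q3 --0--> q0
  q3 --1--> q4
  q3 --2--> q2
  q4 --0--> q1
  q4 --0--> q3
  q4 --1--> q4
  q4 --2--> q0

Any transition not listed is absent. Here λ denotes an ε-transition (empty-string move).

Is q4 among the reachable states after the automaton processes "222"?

Yes

Start: ε-closure({q0}) = {q0, q3}.
Read '2': q0→{q0, q4}, q3→{q2}; union {q0, q2, q4}; ε-closure = {q0, q2, q3, q4}.
Read '2': q0→{q0, q4}, q2→∅, q3→{q2}, q4→{q0}; union {q0, q2, q4}; ε-closure = {q0, q2, q3, q4}.
Read '2': q0→{q0, q4}, q2→∅, q3→{q2}, q4→{q0}; union {q0, q2, q4}; ε-closure = {q0, q2, q3, q4}.
State q4 is in {q0, q2, q3, q4}.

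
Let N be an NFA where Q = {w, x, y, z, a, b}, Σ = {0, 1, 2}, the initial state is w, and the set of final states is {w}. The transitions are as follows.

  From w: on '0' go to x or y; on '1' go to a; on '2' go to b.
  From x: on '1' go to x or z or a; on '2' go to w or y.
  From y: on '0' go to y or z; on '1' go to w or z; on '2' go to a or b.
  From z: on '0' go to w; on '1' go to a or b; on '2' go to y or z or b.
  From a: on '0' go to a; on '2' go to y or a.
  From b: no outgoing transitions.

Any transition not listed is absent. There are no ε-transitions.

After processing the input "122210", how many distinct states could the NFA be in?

Start in {w}.
Read '1': w→{a}; now {a}.
Read '2': a→{y, a}; now {y, a}.
Read '2': y→{a, b}, a→{y, a}; now {y, a, b}.
Read '2': y→{a, b}, a→{y, a}, b→∅; now {y, a, b}.
Read '1': y→{w, z}, a→∅, b→∅; now {w, z}.
Read '0': w→{x, y}, z→{w}; now {w, x, y}.
That set has 3 states.

3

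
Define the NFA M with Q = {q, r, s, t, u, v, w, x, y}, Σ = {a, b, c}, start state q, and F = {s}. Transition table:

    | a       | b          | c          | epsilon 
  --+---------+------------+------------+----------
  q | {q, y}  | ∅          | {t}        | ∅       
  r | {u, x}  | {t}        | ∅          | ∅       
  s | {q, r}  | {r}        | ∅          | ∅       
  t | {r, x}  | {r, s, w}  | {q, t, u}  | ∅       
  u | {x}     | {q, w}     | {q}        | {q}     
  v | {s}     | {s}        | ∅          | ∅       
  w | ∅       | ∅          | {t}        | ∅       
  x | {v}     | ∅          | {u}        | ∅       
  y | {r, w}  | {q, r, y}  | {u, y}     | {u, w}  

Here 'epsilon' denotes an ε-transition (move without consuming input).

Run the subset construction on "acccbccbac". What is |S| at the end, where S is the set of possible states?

5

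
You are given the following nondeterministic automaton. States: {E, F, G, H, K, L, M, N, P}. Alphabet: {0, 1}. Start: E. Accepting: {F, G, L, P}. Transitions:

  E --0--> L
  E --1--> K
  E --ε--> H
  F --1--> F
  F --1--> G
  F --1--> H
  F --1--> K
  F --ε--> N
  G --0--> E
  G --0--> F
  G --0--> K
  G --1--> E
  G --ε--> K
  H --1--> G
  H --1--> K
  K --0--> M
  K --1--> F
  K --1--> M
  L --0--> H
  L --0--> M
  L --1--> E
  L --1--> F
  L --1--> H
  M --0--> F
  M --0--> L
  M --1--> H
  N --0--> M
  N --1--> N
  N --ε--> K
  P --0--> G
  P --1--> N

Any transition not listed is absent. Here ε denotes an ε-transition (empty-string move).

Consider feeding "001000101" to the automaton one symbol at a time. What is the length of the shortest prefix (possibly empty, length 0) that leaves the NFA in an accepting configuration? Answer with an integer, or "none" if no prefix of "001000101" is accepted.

Start: ε-closure({E}) = {E, H}.
Read '0': E→{L}, H→∅; now {L}.
None of the earlier sets intersect F, but {L} does.

1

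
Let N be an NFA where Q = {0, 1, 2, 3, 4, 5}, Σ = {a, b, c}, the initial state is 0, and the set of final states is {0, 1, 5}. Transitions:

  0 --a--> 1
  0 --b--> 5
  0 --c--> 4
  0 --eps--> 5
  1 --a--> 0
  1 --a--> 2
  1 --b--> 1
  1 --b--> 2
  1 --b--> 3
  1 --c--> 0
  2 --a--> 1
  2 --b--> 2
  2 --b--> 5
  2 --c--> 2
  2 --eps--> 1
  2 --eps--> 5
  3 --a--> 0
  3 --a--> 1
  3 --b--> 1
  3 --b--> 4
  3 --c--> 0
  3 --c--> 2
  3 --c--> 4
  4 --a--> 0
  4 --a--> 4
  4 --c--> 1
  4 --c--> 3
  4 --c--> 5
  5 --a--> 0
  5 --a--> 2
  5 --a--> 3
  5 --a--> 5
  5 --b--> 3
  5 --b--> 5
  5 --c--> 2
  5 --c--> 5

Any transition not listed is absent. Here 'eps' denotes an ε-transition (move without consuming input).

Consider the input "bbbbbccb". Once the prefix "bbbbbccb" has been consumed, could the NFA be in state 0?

No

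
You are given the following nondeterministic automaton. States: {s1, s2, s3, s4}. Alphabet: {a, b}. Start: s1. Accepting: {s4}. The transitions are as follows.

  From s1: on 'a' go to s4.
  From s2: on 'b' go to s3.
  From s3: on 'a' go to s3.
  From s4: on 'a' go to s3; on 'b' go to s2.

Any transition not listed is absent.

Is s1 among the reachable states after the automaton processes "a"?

No

Start in {s1}.
Read 'a': s1→{s4}; now {s4}.
State s1 is not in {s4}.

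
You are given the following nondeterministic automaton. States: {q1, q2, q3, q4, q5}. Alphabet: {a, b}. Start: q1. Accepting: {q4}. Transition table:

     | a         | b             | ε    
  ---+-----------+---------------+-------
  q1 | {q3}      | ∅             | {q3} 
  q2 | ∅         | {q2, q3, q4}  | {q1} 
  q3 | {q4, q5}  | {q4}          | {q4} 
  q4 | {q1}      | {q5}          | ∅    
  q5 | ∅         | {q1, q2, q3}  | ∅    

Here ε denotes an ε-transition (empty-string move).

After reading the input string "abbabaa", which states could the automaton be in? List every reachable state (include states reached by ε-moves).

Start: ε-closure({q1}) = {q1, q3, q4}.
Read 'a': q1→{q3}, q3→{q4, q5}, q4→{q1}; now {q1, q3, q4, q5}.
Read 'b': q1→∅, q3→{q4}, q4→{q5}, q5→{q1, q2, q3}; now {q1, q2, q3, q4, q5}.
Read 'b': q1→∅, q2→{q2, q3, q4}, q3→{q4}, q4→{q5}, q5→{q1, q2, q3}; now {q1, q2, q3, q4, q5}.
Read 'a': q1→{q3}, q2→∅, q3→{q4, q5}, q4→{q1}, q5→∅; now {q1, q3, q4, q5}.
Read 'b': q1→∅, q3→{q4}, q4→{q5}, q5→{q1, q2, q3}; now {q1, q2, q3, q4, q5}.
Read 'a': q1→{q3}, q2→∅, q3→{q4, q5}, q4→{q1}, q5→∅; now {q1, q3, q4, q5}.
Read 'a': q1→{q3}, q3→{q4, q5}, q4→{q1}, q5→∅; now {q1, q3, q4, q5}.

{q1, q3, q4, q5}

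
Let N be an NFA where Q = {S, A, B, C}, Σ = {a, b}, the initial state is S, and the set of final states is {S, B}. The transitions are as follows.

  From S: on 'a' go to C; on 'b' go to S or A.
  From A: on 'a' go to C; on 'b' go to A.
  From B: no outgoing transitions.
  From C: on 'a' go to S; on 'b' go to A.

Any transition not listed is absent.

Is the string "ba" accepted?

Start in {S}.
Read 'b': {S} → {S, A}.
Read 'a': {S, A} → {C}.
The final set {C} contains no accepting state.

No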